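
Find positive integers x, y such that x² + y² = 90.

Search for x with 90 - x² a perfect square.
x = 3: 90 - 3² = 90 - 9 = 81 = 9² ✓
So x = 3, y = 9.

x = 3, y = 9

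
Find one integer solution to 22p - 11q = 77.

Step 1: Check solvability.
gcd(22, 11) = 11
Since 11 divides 77, solutions exist.

Step 2: Apply extended Euclidean algorithm to find gcd.
We find integers such that 22*x0 + 11*y0 = 11

Step 3: Scale the particular solution.
Multiply by 77/11 = 7:
p = 0, q = -7

Step 4: Verify.
22*(0) - 11*(-7) = 77 = 77 ✓

p = 0, q = -7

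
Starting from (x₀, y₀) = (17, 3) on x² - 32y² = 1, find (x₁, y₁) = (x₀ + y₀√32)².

Solutions to x² - Dy² = 1 are generated by powers of (x₀ + y₀√D).
The next solution satisfies x₁ + y₁√32 = (x₀ + y₀√32)², giving:
x₁ = x₀² + 32y₀² = 17² + 32·3² = 289 + 288 = 577
y₁ = 2x₀y₀ = 2·17·3 = 102

Verify: 577² - 32·102² = 332929 - 332928 = 1 ✓

x = 577, y = 102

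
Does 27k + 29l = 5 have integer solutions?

Step 1: Compute gcd(27, 29).
gcd(27, 29) = 1

Step 2: Check divisibility.
Does 1 divide 5? 5 = 1 x 5, so yes.

By the theorem on linear Diophantine equations, 27k + 29l = 5 has integer solutions if and only if gcd(27, 29) divides 5. Since 1 | 5, solutions exist.

Yes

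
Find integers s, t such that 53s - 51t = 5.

Step 1: Check solvability.
gcd(53, 51) = 1
Since 1 divides 5, solutions exist.

Step 2: Apply extended Euclidean algorithm to find gcd.
We find integers such that 53*x0 + 51*y0 = 1

Step 3: Scale the particular solution.
Multiply by 5/1 = 5:
s = -125, t = -130

Step 4: Verify.
53*(-125) - 51*(-130) = 5 = 5 ✓

s = -125, t = -130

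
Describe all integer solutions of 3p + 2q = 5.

Step 1: Compute gcd(3, 2) = 1.
Since 1 divides 5, solutions exist.

Step 2: Find a particular solution using extended Euclidean algorithm.
We get p₀ = 5, q₀ = -5.
Check: 3*5 + 2*-5 = 5 = 5 ✓

Step 3: Write the general solution.
p = 5 + (2/1)t = 5 + 2t
q = -5 - (3/1)t = -5 - 3t
for any integer t.

p = 5 + 2t, q = -5 - 3t for integer t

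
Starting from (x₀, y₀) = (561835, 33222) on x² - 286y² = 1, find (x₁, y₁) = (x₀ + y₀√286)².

Solutions to x² - Dy² = 1 are generated by powers of (x₀ + y₀√D).
The next solution satisfies x₁ + y₁√286 = (x₀ + y₀√286)², giving:
x₁ = x₀² + 286y₀² = 561835² + 286·33222² = 315658567225 + 315658567224 = 631317134449
y₁ = 2x₀y₀ = 2·561835·33222 = 37330564740

Verify: 631317134449² - 286·37330564740² = 398561324248896742533601 - 398561324248896742533600 = 1 ✓

x = 631317134449, y = 37330564740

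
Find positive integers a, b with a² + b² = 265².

We need a² + b² = 265² = 70225.
Trying: 247² + 96² = 61009 + 9216 = 70225 ✓

(247, 96, 265)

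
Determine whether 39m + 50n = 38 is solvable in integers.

Step 1: Compute gcd(39, 50).
gcd(39, 50) = 1

Step 2: Check divisibility.
Does 1 divide 38? 38 = 1 x 38, so yes.

By the theorem on linear Diophantine equations, 39m + 50n = 38 has integer solutions if and only if gcd(39, 50) divides 38. Since 1 | 38, solutions exist.

Yes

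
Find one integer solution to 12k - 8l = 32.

Step 1: Check solvability.
gcd(12, 8) = 4
Since 4 divides 32, solutions exist.

Step 2: Apply extended Euclidean algorithm to find gcd.
We find integers such that 12*x0 + 8*y0 = 4

Step 3: Scale the particular solution.
Multiply by 32/4 = 8:
k = 8, l = 8

Step 4: Verify.
12*(8) - 8*(8) = 32 = 32 ✓

k = 8, l = 8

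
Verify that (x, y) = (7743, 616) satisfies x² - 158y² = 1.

Compute x² = 7743² = 59954049
Compute 158y² = 158·616² = 158·379456 = 59954048
x² - 158y² = 59954049 - 59954048 = 1
Since this equals 1, (7743, 616) is a solution.

Yes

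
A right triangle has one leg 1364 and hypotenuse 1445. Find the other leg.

a² = c² - b² = 2088025 - 1860496 = 227529
a = 477

477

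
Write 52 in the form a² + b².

We need to find integers a, b > 0 such that a² + b² = 52.
Trying a = 4: b² = 52 - 4² = 52 - 16 = 36
b = 6
Check: 4² + 6² = 16 + 36 = 52 ✓

52 = 4² + 6²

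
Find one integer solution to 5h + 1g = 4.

Step 1: Check solvability.
gcd(5, 1) = 1
Since 1 divides 4, solutions exist.

Step 2: Apply extended Euclidean algorithm to find gcd.
We find integers such that 5*x0 + 1*y0 = 1

Step 3: Scale the particular solution.
Multiply by 4/1 = 4:
h = 0, g = 4

Step 4: Verify.
5*(0) + 1*(4) = 4 = 4 ✓

h = 0, g = 4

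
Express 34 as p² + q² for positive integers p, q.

We need to find integers p, q > 0 such that p² + q² = 34.
Trying p = 3: q² = 34 - 3² = 34 - 9 = 25
q = 5
Check: 3² + 5² = 9 + 25 = 34 ✓

34 = 3² + 5²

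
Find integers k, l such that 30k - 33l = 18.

Step 1: Check solvability.
gcd(30, 33) = 3
Since 3 divides 18, solutions exist.

Step 2: Apply extended Euclidean algorithm to find gcd.
We find integers such that 30*x0 + 33*y0 = 3

Step 3: Scale the particular solution.
Multiply by 18/3 = 6:
k = -6, l = -6

Step 4: Verify.
30*(-6) - 33*(-6) = 18 = 18 ✓

k = -6, l = -6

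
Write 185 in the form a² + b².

We need to find integers a, b > 0 such that a² + b² = 185.
Trying a = 4: b² = 185 - 4² = 185 - 16 = 169
b = 13
Check: 4² + 13² = 16 + 169 = 185 ✓

185 = 4² + 13²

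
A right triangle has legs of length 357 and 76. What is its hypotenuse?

c² = a² + b² = 357² + 76² = 127449 + 5776 = 133225
c = 365

365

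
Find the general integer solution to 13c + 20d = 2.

Step 1: Compute gcd(13, 20) = 1.
Since 1 divides 2, solutions exist.

Step 2: Find a particular solution using extended Euclidean algorithm.
We get c₀ = -6, d₀ = 4.
Check: 13*-6 + 20*4 = 2 = 2 ✓

Step 3: Write the general solution.
c = -6 + (20/1)t = -6 + 20t
d = 4 - (13/1)t = 4 - 13t
for any integer t.

c = -6 + 20t, d = 4 - 13t for integer t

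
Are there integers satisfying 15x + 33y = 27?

Step 1: Compute gcd(15, 33).
gcd(15, 33) = 3

Step 2: Check divisibility.
Does 3 divide 27? 27 = 3 x 9, so yes.

By the theorem on linear Diophantine equations, 15x + 33y = 27 has integer solutions if and only if gcd(15, 33) divides 27. Since 3 | 27, solutions exist.

Yes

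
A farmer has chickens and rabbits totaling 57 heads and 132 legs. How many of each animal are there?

Let c = chickens, r = rabbits.
Heads: c + r = 57
Legs: 2c + 4r = 132
From the first equation, c = 57 - r. Substitute:
2(57 - r) + 4r = 132
114 + 2r = 132
r = (132 - 114)/2 = 9
c = 57 - 9 = 48

Chickens: 48, Rabbits: 9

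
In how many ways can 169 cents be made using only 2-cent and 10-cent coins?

We need non-negative integers (x, y) with 2x + 10y = 169.
For each x from 0 to 84, check if (169 - 2x) is a non-negative multiple of 10.
Solutions (x, y): none
Count: 0

0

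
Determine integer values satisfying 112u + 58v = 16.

Step 1: Check solvability.
gcd(112, 58) = 2
Since 2 divides 16, solutions exist.

Step 2: Apply extended Euclidean algorithm to find gcd.
We find integers such that 112*x0 + 58*y0 = 2

Step 3: Scale the particular solution.
Multiply by 16/2 = 8:
u = 112, v = -216

Step 4: Verify.
112*(112) + 58*(-216) = 16 = 16 ✓

u = 112, v = -216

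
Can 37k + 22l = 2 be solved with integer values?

Step 1: Compute gcd(37, 22).
gcd(37, 22) = 1

Step 2: Check divisibility.
Does 1 divide 2? 2 = 1 x 2, so yes.

By the theorem on linear Diophantine equations, 37k + 22l = 2 has integer solutions if and only if gcd(37, 22) divides 2. Since 1 | 2, solutions exist.

Yes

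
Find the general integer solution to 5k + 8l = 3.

Step 1: Compute gcd(5, 8) = 1.
Since 1 divides 3, solutions exist.

Step 2: Find a particular solution using extended Euclidean algorithm.
We get k₀ = -9, l₀ = 6.
Check: 5*-9 + 8*6 = 3 = 3 ✓

Step 3: Write the general solution.
k = -9 + (8/1)t = -9 + 8t
l = 6 - (5/1)t = 6 - 5t
for any integer t.

k = -9 + 8t, l = 6 - 5t for integer t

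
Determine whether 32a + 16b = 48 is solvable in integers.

Step 1: Compute gcd(32, 16).
gcd(32, 16) = 16

Step 2: Check divisibility.
Does 16 divide 48? 48 = 16 x 3, so yes.

By the theorem on linear Diophantine equations, 32a + 16b = 48 has integer solutions if and only if gcd(32, 16) divides 48. Since 16 | 48, solutions exist.

Yes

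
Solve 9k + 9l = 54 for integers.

Step 1: Check solvability.
gcd(9, 9) = 9
Since 9 divides 54, solutions exist.

Step 2: Apply extended Euclidean algorithm to find gcd.
We find integers such that 9*x0 + 9*y0 = 9

Step 3: Scale the particular solution.
Multiply by 54/9 = 6:
k = 0, l = 6

Step 4: Verify.
9*(0) + 9*(6) = 54 = 54 ✓

k = 0, l = 6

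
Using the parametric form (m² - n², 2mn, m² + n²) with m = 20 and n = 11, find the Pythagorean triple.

a = m² - n² = 20² - 11² = 400 - 121 = 279
b = 2mn = 2·20·11 = 440
c = m² + n² = 400 + 121 = 521
Verify: 279² + 440² = 77841 + 193600 = 271441 = 521² ✓

(279, 440, 521)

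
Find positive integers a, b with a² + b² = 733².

We need a² + b² = 733² = 537289.
Trying: 725² + 108² = 525625 + 11664 = 537289 ✓

(725, 108, 733)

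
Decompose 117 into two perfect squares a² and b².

We need to find integers a, b > 0 such that a² + b² = 117.
Trying a = 6: b² = 117 - 6² = 117 - 36 = 81
b = 9
Check: 6² + 9² = 36 + 81 = 117 ✓

117 = 6² + 9²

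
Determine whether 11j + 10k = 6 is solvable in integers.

Step 1: Compute gcd(11, 10).
gcd(11, 10) = 1

Step 2: Check divisibility.
Does 1 divide 6? 6 = 1 x 6, so yes.

By the theorem on linear Diophantine equations, 11j + 10k = 6 has integer solutions if and only if gcd(11, 10) divides 6. Since 1 | 6, solutions exist.

Yes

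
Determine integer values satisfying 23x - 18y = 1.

Step 1: Check solvability.
gcd(23, 18) = 1
Since 1 divides 1, solutions exist.

Step 2: Apply extended Euclidean algorithm to find gcd.
We find integers such that 23*x0 + 18*y0 = 1

Step 3: Scale the particular solution.
Multiply by 1/1 = 1:
x = -7, y = -9

Step 4: Verify.
23*(-7) - 18*(-9) = 1 = 1 ✓

x = -7, y = -9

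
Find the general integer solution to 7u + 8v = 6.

Step 1: Compute gcd(7, 8) = 1.
Since 1 divides 6, solutions exist.

Step 2: Find a particular solution using extended Euclidean algorithm.
We get u₀ = -6, v₀ = 6.
Check: 7*-6 + 8*6 = 6 = 6 ✓

Step 3: Write the general solution.
u = -6 + (8/1)t = -6 + 8t
v = 6 - (7/1)t = 6 - 7t
for any integer t.

u = -6 + 8t, v = 6 - 7t for integer t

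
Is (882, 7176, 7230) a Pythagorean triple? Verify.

Compute a² + b² = 882² + 7176² = 777924 + 51494976 = 52272900
Compute c² = 7230² = 52272900
Since 52272900 = 52272900, confirmed.

Yes, it is a Pythagorean triple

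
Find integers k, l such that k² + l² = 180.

We need to find integers k, l > 0 such that k² + l² = 180.
Trying k = 6: l² = 180 - 6² = 180 - 36 = 144
l = 12
Check: 6² + 12² = 36 + 144 = 180 ✓

180 = 6² + 12²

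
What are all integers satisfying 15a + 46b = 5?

Step 1: Compute gcd(15, 46) = 1.
Since 1 divides 5, solutions exist.

Step 2: Find a particular solution using extended Euclidean algorithm.
We get a₀ = -15, b₀ = 5.
Check: 15*-15 + 46*5 = 5 = 5 ✓

Step 3: Write the general solution.
a = -15 + (46/1)t = -15 + 46t
b = 5 - (15/1)t = 5 - 15t
for any integer t.

a = -15 + 46t, b = 5 - 15t for integer t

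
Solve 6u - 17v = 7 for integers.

Step 1: Check solvability.
gcd(6, 17) = 1
Since 1 divides 7, solutions exist.

Step 2: Apply extended Euclidean algorithm to find gcd.
We find integers such that 6*x0 + 17*y0 = 1

Step 3: Scale the particular solution.
Multiply by 7/1 = 7:
u = 21, v = 7

Step 4: Verify.
6*(21) - 17*(7) = 7 = 7 ✓

u = 21, v = 7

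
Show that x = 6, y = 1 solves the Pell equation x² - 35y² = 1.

Compute x² = 6² = 36
Compute 35y² = 35·1² = 35·1 = 35
x² - 35y² = 36 - 35 = 1
Since this equals 1, (6, 1) is a solution.

Yes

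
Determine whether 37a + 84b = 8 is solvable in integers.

Step 1: Compute gcd(37, 84).
gcd(37, 84) = 1

Step 2: Check divisibility.
Does 1 divide 8? 8 = 1 x 8, so yes.

By the theorem on linear Diophantine equations, 37a + 84b = 8 has integer solutions if and only if gcd(37, 84) divides 8. Since 1 | 8, solutions exist.

Yes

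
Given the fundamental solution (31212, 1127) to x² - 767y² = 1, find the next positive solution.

Solutions to x² - Dy² = 1 are generated by powers of (x₀ + y₀√D).
The next solution satisfies x₁ + y₁√767 = (x₀ + y₀√767)², giving:
x₁ = x₀² + 767y₀² = 31212² + 767·1127² = 974188944 + 974188943 = 1948377887
y₁ = 2x₀y₀ = 2·31212·1127 = 70351848

Verify: 1948377887² - 767·70351848² = 3796176390550584769 - 3796176390550584768 = 1 ✓

x = 1948377887, y = 70351848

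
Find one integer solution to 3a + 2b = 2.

Step 1: Check solvability.
gcd(3, 2) = 1
Since 1 divides 2, solutions exist.

Step 2: Apply extended Euclidean algorithm to find gcd.
We find integers such that 3*x0 + 2*y0 = 1

Step 3: Scale the particular solution.
Multiply by 2/1 = 2:
a = 2, b = -2

Step 4: Verify.
3*(2) + 2*(-2) = 2 = 2 ✓

a = 2, b = -2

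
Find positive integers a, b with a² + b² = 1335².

We need a² + b² = 1335² = 1782225.
Trying: 1311² + 252² = 1718721 + 63504 = 1782225 ✓

(1311, 252, 1335)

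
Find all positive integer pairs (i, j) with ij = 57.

The positive divisors of 57 are: 1, 3, 19, 57.
Each divisor d gives the pair (d, 57/d):
(1, 57), (3, 19), (19, 3), (57, 1)

(1, 57), (3, 19), (19, 3), (57, 1)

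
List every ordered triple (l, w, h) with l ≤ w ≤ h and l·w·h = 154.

Iterate l from 1 to ⌊154^(1/3)⌋. For each l dividing 154, iterate w ≥ l with w dividing 154/l, and set h = 154/(l·w).
Triples found (5): (1×1×154), (1×2×77), (1×7×22), (1×11×14), (2×7×11)

(1×1×154), (1×2×77), (1×7×22), (1×11×14), (2×7×11)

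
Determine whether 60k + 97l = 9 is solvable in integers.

Step 1: Compute gcd(60, 97).
gcd(60, 97) = 1

Step 2: Check divisibility.
Does 1 divide 9? 9 = 1 x 9, so yes.

By the theorem on linear Diophantine equations, 60k + 97l = 9 has integer solutions if and only if gcd(60, 97) divides 9. Since 1 | 9, solutions exist.

Yes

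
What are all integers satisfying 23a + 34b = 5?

Step 1: Compute gcd(23, 34) = 1.
Since 1 divides 5, solutions exist.

Step 2: Find a particular solution using extended Euclidean algorithm.
We get a₀ = 15, b₀ = -10.
Check: 23*15 + 34*-10 = 5 = 5 ✓

Step 3: Write the general solution.
a = 15 + (34/1)t = 15 + 34t
b = -10 - (23/1)t = -10 - 23t
for any integer t.

a = 15 + 34t, b = -10 - 23t for integer t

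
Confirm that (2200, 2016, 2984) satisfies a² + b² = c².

Compute a² + b² = 2200² + 2016² = 4840000 + 4064256 = 8904256
Compute c² = 2984² = 8904256
Since 8904256 = 8904256, confirmed.

Yes, it is a Pythagorean triple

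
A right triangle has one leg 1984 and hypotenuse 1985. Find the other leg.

a² = c² - b² = 3940225 - 3936256 = 3969
a = 63

63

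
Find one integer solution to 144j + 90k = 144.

Step 1: Check solvability.
gcd(144, 90) = 18
Since 18 divides 144, solutions exist.

Step 2: Apply extended Euclidean algorithm to find gcd.
We find integers such that 144*x0 + 90*y0 = 18

Step 3: Scale the particular solution.
Multiply by 144/18 = 8:
j = 16, k = -24

Step 4: Verify.
144*(16) + 90*(-24) = 144 = 144 ✓

j = 16, k = -24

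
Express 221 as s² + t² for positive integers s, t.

We need to find integers s, t > 0 such that s² + t² = 221.
Trying s = 5: t² = 221 - 5² = 221 - 25 = 196
t = 14
Check: 5² + 14² = 25 + 196 = 221 ✓

221 = 5² + 14²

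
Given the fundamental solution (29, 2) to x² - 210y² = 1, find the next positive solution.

Solutions to x² - Dy² = 1 are generated by powers of (x₀ + y₀√D).
The next solution satisfies x₁ + y₁√210 = (x₀ + y₀√210)², giving:
x₁ = x₀² + 210y₀² = 29² + 210·2² = 841 + 840 = 1681
y₁ = 2x₀y₀ = 2·29·2 = 116

Verify: 1681² - 210·116² = 2825761 - 2825760 = 1 ✓

x = 1681, y = 116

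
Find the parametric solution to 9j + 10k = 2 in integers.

Step 1: Compute gcd(9, 10) = 1.
Since 1 divides 2, solutions exist.

Step 2: Find a particular solution using extended Euclidean algorithm.
We get j₀ = -2, k₀ = 2.
Check: 9*-2 + 10*2 = 2 = 2 ✓

Step 3: Write the general solution.
j = -2 + (10/1)t = -2 + 10t
k = 2 - (9/1)t = 2 - 9t
for any integer t.

j = -2 + 10t, k = 2 - 9t for integer t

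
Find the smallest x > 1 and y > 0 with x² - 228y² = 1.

We seek the smallest positive integers (x, y) with x² - 228y² = 1, i.e., x² = 228y² + 1.
Try successive y values:
y = 1: x² = 228·1² + 1 = 229, not a perfect square
y = 2: x² = 228·2² + 1 = 913, not a perfect square
y = 3: x² = 228·3² + 1 = 2053, not a perfect square
... continuing the search (or via continued fractions) ...
y = 10: x² = 228·10² + 1 = 22801, x = 151 ✓

Verify: 151² - 228·10² = 22801 - 22800 = 1 ✓

x = 151, y = 10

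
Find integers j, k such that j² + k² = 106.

We need to find integers j, k > 0 such that j² + k² = 106.
Trying j = 5: k² = 106 - 5² = 106 - 25 = 81
k = 9
Check: 5² + 9² = 25 + 81 = 106 ✓

106 = 5² + 9²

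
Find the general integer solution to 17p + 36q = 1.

Step 1: Compute gcd(17, 36) = 1.
Since 1 divides 1, solutions exist.

Step 2: Find a particular solution using extended Euclidean algorithm.
We get p₀ = 17, q₀ = -8.
Check: 17*17 + 36*-8 = 1 = 1 ✓

Step 3: Write the general solution.
p = 17 + (36/1)t = 17 + 36t
q = -8 - (17/1)t = -8 - 17t
for any integer t.

p = 17 + 36t, q = -8 - 17t for integer t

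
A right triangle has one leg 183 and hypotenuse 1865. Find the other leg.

b² = c² - a² = 3478225 - 33489 = 3444736
b = 1856

1856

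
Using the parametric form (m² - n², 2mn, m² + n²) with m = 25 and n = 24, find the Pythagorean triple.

a = m² - n² = 625 - 576 = 49
b = 2mn = 2·25·24 = 1200
c = m² + n² = 625 + 576 = 1201
Verify: 49² + 1200² = 2401 + 1440000 = 1442401 = 1201² ✓

(49, 1200, 1201)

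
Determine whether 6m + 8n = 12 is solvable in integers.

Step 1: Compute gcd(6, 8).
gcd(6, 8) = 2

Step 2: Check divisibility.
Does 2 divide 12? 12 = 2 x 6, so yes.

By the theorem on linear Diophantine equations, 6m + 8n = 12 has integer solutions if and only if gcd(6, 8) divides 12. Since 2 | 12, solutions exist.

Yes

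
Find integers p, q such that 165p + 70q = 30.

Step 1: Check solvability.
gcd(165, 70) = 5
Since 5 divides 30, solutions exist.

Step 2: Apply extended Euclidean algorithm to find gcd.
We find integers such that 165*x0 + 70*y0 = 5

Step 3: Scale the particular solution.
Multiply by 30/5 = 6:
p = 18, q = -42

Step 4: Verify.
165*(18) + 70*(-42) = 30 = 30 ✓

p = 18, q = -42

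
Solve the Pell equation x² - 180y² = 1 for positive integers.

We seek the smallest positive integers (x, y) with x² - 180y² = 1, i.e., x² = 180y² + 1.
Try successive y values:
y = 1: x² = 180·1² + 1 = 181, not a perfect square
y = 2: x² = 180·2² + 1 = 721, not a perfect square
y = 3: x² = 180·3² + 1 = 1621, not a perfect square
... continuing the search (or via continued fractions) ...
y = 12: x² = 180·12² + 1 = 25921, x = 161 ✓

Verify: 161² - 180·12² = 25921 - 25920 = 1 ✓

x = 161, y = 12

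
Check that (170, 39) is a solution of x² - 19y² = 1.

Compute x² = 170² = 28900
Compute 19y² = 19·39² = 19·1521 = 28899
x² - 19y² = 28900 - 28899 = 1
Since this equals 1, (170, 39) is a solution.

Yes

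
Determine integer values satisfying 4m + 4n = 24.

Step 1: Check solvability.
gcd(4, 4) = 4
Since 4 divides 24, solutions exist.

Step 2: Apply extended Euclidean algorithm to find gcd.
We find integers such that 4*x0 + 4*y0 = 4

Step 3: Scale the particular solution.
Multiply by 24/4 = 6:
m = 0, n = 6

Step 4: Verify.
4*(0) + 4*(6) = 24 = 24 ✓

m = 0, n = 6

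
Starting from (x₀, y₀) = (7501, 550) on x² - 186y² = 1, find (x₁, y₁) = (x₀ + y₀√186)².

Solutions to x² - Dy² = 1 are generated by powers of (x₀ + y₀√D).
The next solution satisfies x₁ + y₁√186 = (x₀ + y₀√186)², giving:
x₁ = x₀² + 186y₀² = 7501² + 186·550² = 56265001 + 56265000 = 112530001
y₁ = 2x₀y₀ = 2·7501·550 = 8251100

Verify: 112530001² - 186·8251100² = 12663001125060001 - 12663001125060000 = 1 ✓

x = 112530001, y = 8251100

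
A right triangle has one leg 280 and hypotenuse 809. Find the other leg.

a² = c² - b² = 654481 - 78400 = 576081
a = 759

759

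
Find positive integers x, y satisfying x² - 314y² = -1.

We need x² = 314y² - 1. Try successive y:
y = 1: x² = 314·1² - 1 = 313, not a perfect square
y = 2: x² = 314·2² - 1 = 1255, not a perfect square
y = 3: x² = 314·3² - 1 = 2825, not a perfect square
...
y = 25: x² = 314·25² - 1 = 196249 = 443² ✓
Check: 443² - 314·25² = 196249 - 196250 = -1 ✓

x = 443, y = 25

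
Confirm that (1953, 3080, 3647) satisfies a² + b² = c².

Compute a² + b² = 1953² + 3080² = 3814209 + 9486400 = 13300609
Compute c² = 3647² = 13300609
Since 13300609 = 13300609, confirmed.

Yes, it is a Pythagorean triple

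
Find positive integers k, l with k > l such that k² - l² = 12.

Factor: k² - l² = (k+l)(k-l) = 12.
We need two factors of 12 with the same parity.
Use k+l = 6 and k-l = 2 (product 6·2 = 12).
Adding: 2k = 8, so k = 4.
Subtracting: 2l = 4, so l = 2.
Check: 4² - 2² = 16 - 4 = 12 ✓

k = 4, l = 2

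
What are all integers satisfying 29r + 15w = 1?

Step 1: Compute gcd(29, 15) = 1.
Since 1 divides 1, solutions exist.

Step 2: Find a particular solution using extended Euclidean algorithm.
We get r₀ = -1, w₀ = 2.
Check: 29*-1 + 15*2 = 1 = 1 ✓

Step 3: Write the general solution.
r = -1 + (15/1)t = -1 + 15t
w = 2 - (29/1)t = 2 - 29t
for any integer t.

r = -1 + 15t, w = 2 - 29t for integer t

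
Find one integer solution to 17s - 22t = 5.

Step 1: Check solvability.
gcd(17, 22) = 1
Since 1 divides 5, solutions exist.

Step 2: Apply extended Euclidean algorithm to find gcd.
We find integers such that 17*x0 + 22*y0 = 1

Step 3: Scale the particular solution.
Multiply by 5/1 = 5:
s = -45, t = -35

Step 4: Verify.
17*(-45) - 22*(-35) = 5 = 5 ✓

s = -45, t = -35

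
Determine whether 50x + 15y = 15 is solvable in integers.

Step 1: Compute gcd(50, 15).
gcd(50, 15) = 5

Step 2: Check divisibility.
Does 5 divide 15? 15 = 5 x 3, so yes.

By the theorem on linear Diophantine equations, 50x + 15y = 15 has integer solutions if and only if gcd(50, 15) divides 15. Since 5 | 15, solutions exist.

Yes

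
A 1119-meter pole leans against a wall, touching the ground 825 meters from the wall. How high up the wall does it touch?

The ladder, wall, and ground form a right triangle with hypotenuse 1119 and one leg 825.
By the Pythagorean theorem: h² = 1119² - 825² = 1252161 - 680625 = 571536
h = √571536 = 756 meters

756 meters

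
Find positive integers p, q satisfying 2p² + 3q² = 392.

Try small values of p and check whether (392 - 2p²)/3 is a perfect square.
p = 10: 2·10² = 200, so 3q² = 392 - 200 = 192, giving q² = 64, q = 8.
Check: 2·10² + 3·8² = 200 + 192 = 392 ✓

p = 10, q = 8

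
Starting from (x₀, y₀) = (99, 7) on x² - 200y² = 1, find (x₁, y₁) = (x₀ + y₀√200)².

Solutions to x² - Dy² = 1 are generated by powers of (x₀ + y₀√D).
The next solution satisfies x₁ + y₁√200 = (x₀ + y₀√200)², giving:
x₁ = x₀² + 200y₀² = 99² + 200·7² = 9801 + 9800 = 19601
y₁ = 2x₀y₀ = 2·99·7 = 1386

Verify: 19601² - 200·1386² = 384199201 - 384199200 = 1 ✓

x = 19601, y = 1386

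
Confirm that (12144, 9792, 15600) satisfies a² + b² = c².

Compute a² + b² = 12144² + 9792² = 147476736 + 95883264 = 243360000
Compute c² = 15600² = 243360000
Since 243360000 = 243360000, confirmed.

Yes, it is a Pythagorean triple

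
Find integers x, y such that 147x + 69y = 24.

Step 1: Check solvability.
gcd(147, 69) = 3
Since 3 divides 24, solutions exist.

Step 2: Apply extended Euclidean algorithm to find gcd.
We find integers such that 147*x0 + 69*y0 = 3

Step 3: Scale the particular solution.
Multiply by 24/3 = 8:
x = 64, y = -136

Step 4: Verify.
147*(64) + 69*(-136) = 24 = 24 ✓

x = 64, y = -136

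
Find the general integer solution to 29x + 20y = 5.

Step 1: Compute gcd(29, 20) = 1.
Since 1 divides 5, solutions exist.

Step 2: Find a particular solution using extended Euclidean algorithm.
We get x₀ = 45, y₀ = -65.
Check: 29*45 + 20*-65 = 5 = 5 ✓

Step 3: Write the general solution.
x = 45 + (20/1)t = 45 + 20t
y = -65 - (29/1)t = -65 - 29t
for any integer t.

x = 45 + 20t, y = -65 - 29t for integer t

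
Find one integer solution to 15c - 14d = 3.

Step 1: Check solvability.
gcd(15, 14) = 1
Since 1 divides 3, solutions exist.

Step 2: Apply extended Euclidean algorithm to find gcd.
We find integers such that 15*x0 + 14*y0 = 1

Step 3: Scale the particular solution.
Multiply by 3/1 = 3:
c = 3, d = 3

Step 4: Verify.
15*(3) - 14*(3) = 3 = 3 ✓

c = 3, d = 3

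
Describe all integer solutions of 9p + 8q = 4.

Step 1: Compute gcd(9, 8) = 1.
Since 1 divides 4, solutions exist.

Step 2: Find a particular solution using extended Euclidean algorithm.
We get p₀ = 4, q₀ = -4.
Check: 9*4 + 8*-4 = 4 = 4 ✓

Step 3: Write the general solution.
p = 4 + (8/1)t = 4 + 8t
q = -4 - (9/1)t = -4 - 9t
for any integer t.

p = 4 + 8t, q = -4 - 9t for integer t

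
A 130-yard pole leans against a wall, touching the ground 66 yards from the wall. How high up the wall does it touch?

The ladder, wall, and ground form a right triangle with hypotenuse 130 and one leg 66.
By the Pythagorean theorem: h² = 130² - 66² = 16900 - 4356 = 12544
h = √12544 = 112 yards

112 yards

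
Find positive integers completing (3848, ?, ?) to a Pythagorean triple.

We need the other leg and hypotenuse such that 3848² + x² = c².
Take x = 4800, c = 6152: 3848² + 4800² = 14807104 + 23040000 = 37847104 = 6152² ✓
Triple: (3848, 4800, 6152)

(3848, 4800, 6152)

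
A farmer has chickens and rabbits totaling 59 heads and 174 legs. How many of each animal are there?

Let c = chickens, r = rabbits.
Heads: c + r = 59
Legs: 2c + 4r = 174
From the first equation, c = 59 - r. Substitute:
2(59 - r) + 4r = 174
118 + 2r = 174
r = (174 - 118)/2 = 28
c = 59 - 28 = 31

Chickens: 31, Rabbits: 28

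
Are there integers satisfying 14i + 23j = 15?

Step 1: Compute gcd(14, 23).
gcd(14, 23) = 1

Step 2: Check divisibility.
Does 1 divide 15? 15 = 1 x 15, so yes.

By the theorem on linear Diophantine equations, 14i + 23j = 15 has integer solutions if and only if gcd(14, 23) divides 15. Since 1 | 15, solutions exist.

Yes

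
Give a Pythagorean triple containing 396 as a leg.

We need the other leg and hypotenuse such that 396² + x² = c².
Take x = 1425, c = 1479: 396² + 1425² = 156816 + 2030625 = 2187441 = 1479² ✓
Triple: (1425, 396, 1479)

(1425, 396, 1479)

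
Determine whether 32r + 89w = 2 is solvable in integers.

Step 1: Compute gcd(32, 89).
gcd(32, 89) = 1

Step 2: Check divisibility.
Does 1 divide 2? 2 = 1 x 2, so yes.

By the theorem on linear Diophantine equations, 32r + 89w = 2 has integer solutions if and only if gcd(32, 89) divides 2. Since 1 | 2, solutions exist.

Yes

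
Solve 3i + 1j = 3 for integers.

Step 1: Check solvability.
gcd(3, 1) = 1
Since 1 divides 3, solutions exist.

Step 2: Apply extended Euclidean algorithm to find gcd.
We find integers such that 3*x0 + 1*y0 = 1

Step 3: Scale the particular solution.
Multiply by 3/1 = 3:
i = 0, j = 3

Step 4: Verify.
3*(0) + 1*(3) = 3 = 3 ✓

i = 0, j = 3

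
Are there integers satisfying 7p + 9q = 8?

Step 1: Compute gcd(7, 9).
gcd(7, 9) = 1

Step 2: Check divisibility.
Does 1 divide 8? 8 = 1 x 8, so yes.

By the theorem on linear Diophantine equations, 7p + 9q = 8 has integer solutions if and only if gcd(7, 9) divides 8. Since 1 | 8, solutions exist.

Yes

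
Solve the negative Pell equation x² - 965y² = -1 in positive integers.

We need x² = 965y² - 1. Try successive y:
y = 1: x² = 965·1² - 1 = 964, not a perfect square
y = 2: x² = 965·2² - 1 = 3859, not a perfect square
y = 3: x² = 965·3² - 1 = 8684, not a perfect square
...
y = 481: x² = 965·481² - 1 = 223263364 = 14942² ✓
Check: 14942² - 965·481² = 223263364 - 223263365 = -1 ✓

x = 14942, y = 481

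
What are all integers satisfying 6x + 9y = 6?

Step 1: Compute gcd(6, 9) = 3.
Since 3 divides 6, solutions exist.

Step 2: Find a particular solution using extended Euclidean algorithm.
We get x₀ = -2, y₀ = 2.
Check: 6*-2 + 9*2 = 6 = 6 ✓

Step 3: Write the general solution.
x = -2 + (9/3)t = -2 + 3t
y = 2 - (6/3)t = 2 - 2t
for any integer t.

x = -2 + 3t, y = 2 - 2t for integer t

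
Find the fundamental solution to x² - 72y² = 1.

We seek the smallest positive integers (x, y) with x² - 72y² = 1, i.e., x² = 72y² + 1.
Try successive y values:
y = 1: x² = 72·1² + 1 = 73, not a perfect square
y = 2: x² = 72·2² + 1 = 289, x = 17 ✓

Verify: 17² - 72·2² = 289 - 288 = 1 ✓

x = 17, y = 2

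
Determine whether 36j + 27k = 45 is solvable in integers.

Step 1: Compute gcd(36, 27).
gcd(36, 27) = 9

Step 2: Check divisibility.
Does 9 divide 45? 45 = 9 x 5, so yes.

By the theorem on linear Diophantine equations, 36j + 27k = 45 has integer solutions if and only if gcd(36, 27) divides 45. Since 9 | 45, solutions exist.

Yes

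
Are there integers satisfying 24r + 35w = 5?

Step 1: Compute gcd(24, 35).
gcd(24, 35) = 1

Step 2: Check divisibility.
Does 1 divide 5? 5 = 1 x 5, so yes.

By the theorem on linear Diophantine equations, 24r + 35w = 5 has integer solutions if and only if gcd(24, 35) divides 5. Since 1 | 5, solutions exist.

Yes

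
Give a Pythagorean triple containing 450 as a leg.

We need the other leg and hypotenuse such that 450² + x² = c².
Take x = 544, c = 706: 450² + 544² = 202500 + 295936 = 498436 = 706² ✓
Triple: (450, 544, 706)

(450, 544, 706)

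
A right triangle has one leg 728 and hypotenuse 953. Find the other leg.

a² = c² - b² = 908209 - 529984 = 378225
a = 615

615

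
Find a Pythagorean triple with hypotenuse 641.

We need a² + b² = 641² = 410881.
Trying: 609² + 200² = 370881 + 40000 = 410881 ✓

(609, 200, 641)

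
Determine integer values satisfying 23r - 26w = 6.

Step 1: Check solvability.
gcd(23, 26) = 1
Since 1 divides 6, solutions exist.

Step 2: Apply extended Euclidean algorithm to find gcd.
We find integers such that 23*x0 + 26*y0 = 1

Step 3: Scale the particular solution.
Multiply by 6/1 = 6:
r = -54, w = -48

Step 4: Verify.
23*(-54) - 26*(-48) = 6 = 6 ✓

r = -54, w = -48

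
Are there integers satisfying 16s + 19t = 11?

Step 1: Compute gcd(16, 19).
gcd(16, 19) = 1

Step 2: Check divisibility.
Does 1 divide 11? 11 = 1 x 11, so yes.

By the theorem on linear Diophantine equations, 16s + 19t = 11 has integer solutions if and only if gcd(16, 19) divides 11. Since 1 | 11, solutions exist.

Yes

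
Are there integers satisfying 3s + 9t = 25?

Step 1: Compute gcd(3, 9).
gcd(3, 9) = 3

Step 2: Check divisibility.
Does 3 divide 25? 25 = 3 x 8 + 1, so no.

By the theorem on linear Diophantine equations, 3s + 9t = 25 has integer solutions if and only if gcd(3, 9) divides 25. Since 3 does not divide 25, no solutions exist.

No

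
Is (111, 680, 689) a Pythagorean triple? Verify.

Compute a² + b² = 111² + 680² = 12321 + 462400 = 474721
Compute c² = 689² = 474721
Since 474721 = 474721, confirmed.

Yes, it is a Pythagorean triple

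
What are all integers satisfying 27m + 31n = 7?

Step 1: Compute gcd(27, 31) = 1.
Since 1 divides 7, solutions exist.

Step 2: Find a particular solution using extended Euclidean algorithm.
We get m₀ = -56, n₀ = 49.
Check: 27*-56 + 31*49 = 7 = 7 ✓

Step 3: Write the general solution.
m = -56 + (31/1)t = -56 + 31t
n = 49 - (27/1)t = 49 - 27t
for any integer t.

m = -56 + 31t, n = 49 - 27t for integer t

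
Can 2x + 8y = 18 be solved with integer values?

Step 1: Compute gcd(2, 8).
gcd(2, 8) = 2

Step 2: Check divisibility.
Does 2 divide 18? 18 = 2 x 9, so yes.

By the theorem on linear Diophantine equations, 2x + 8y = 18 has integer solutions if and only if gcd(2, 8) divides 18. Since 2 | 18, solutions exist.

Yes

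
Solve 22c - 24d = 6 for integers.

Step 1: Check solvability.
gcd(22, 24) = 2
Since 2 divides 6, solutions exist.

Step 2: Apply extended Euclidean algorithm to find gcd.
We find integers such that 22*x0 + 24*y0 = 2

Step 3: Scale the particular solution.
Multiply by 6/2 = 3:
c = -3, d = -3

Step 4: Verify.
22*(-3) - 24*(-3) = 6 = 6 ✓

c = -3, d = -3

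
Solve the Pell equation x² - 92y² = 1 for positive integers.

We seek the smallest positive integers (x, y) with x² - 92y² = 1, i.e., x² = 92y² + 1.
Try successive y values:
y = 1: x² = 92·1² + 1 = 93, not a perfect square
y = 2: x² = 92·2² + 1 = 369, not a perfect square
y = 3: x² = 92·3² + 1 = 829, not a perfect square
... continuing the search (or via continued fractions) ...
y = 120: x² = 92·120² + 1 = 1324801, x = 1151 ✓

Verify: 1151² - 92·120² = 1324801 - 1324800 = 1 ✓

x = 1151, y = 120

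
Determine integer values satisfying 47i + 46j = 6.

Step 1: Check solvability.
gcd(47, 46) = 1
Since 1 divides 6, solutions exist.

Step 2: Apply extended Euclidean algorithm to find gcd.
We find integers such that 47*x0 + 46*y0 = 1

Step 3: Scale the particular solution.
Multiply by 6/1 = 6:
i = 6, j = -6

Step 4: Verify.
47*(6) + 46*(-6) = 6 = 6 ✓

i = 6, j = -6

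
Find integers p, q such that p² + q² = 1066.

We need to find integers p, q > 0 such that p² + q² = 1066.
Trying p = 15: q² = 1066 - 15² = 1066 - 225 = 841
q = 29
Check: 15² + 29² = 225 + 841 = 1066 ✓

1066 = 15² + 29²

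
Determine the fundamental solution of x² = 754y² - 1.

We need x² = 754y² - 1. Try successive y:
y = 1: x² = 754·1² - 1 = 753, not a perfect square
y = 2: x² = 754·2² - 1 = 3015, not a perfect square
y = 3: x² = 754·3² - 1 = 6785, not a perfect square
...
y = 745: x² = 754·745² - 1 = 418488849 = 20457² ✓
Check: 20457² - 754·745² = 418488849 - 418488850 = -1 ✓

x = 20457, y = 745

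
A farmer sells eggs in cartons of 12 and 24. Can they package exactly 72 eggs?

We need non-negative a, b with 12a + 24b = 72.
gcd(12, 24) = 12 divides 72.
Try a = 0: 24b = 72 - 0 = 72, so b = 3.
One way: 0 cartons of 12 and 3 cartons of 24.

Yes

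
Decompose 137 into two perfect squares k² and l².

We need to find integers k, l > 0 such that k² + l² = 137.
Trying k = 4: l² = 137 - 4² = 137 - 16 = 121
l = 11
Check: 4² + 11² = 16 + 121 = 137 ✓

137 = 4² + 11²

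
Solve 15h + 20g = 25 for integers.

Step 1: Check solvability.
gcd(15, 20) = 5
Since 5 divides 25, solutions exist.

Step 2: Apply extended Euclidean algorithm to find gcd.
We find integers such that 15*x0 + 20*y0 = 5

Step 3: Scale the particular solution.
Multiply by 25/5 = 5:
h = -5, g = 5

Step 4: Verify.
15*(-5) + 20*(5) = 25 = 25 ✓

h = -5, g = 5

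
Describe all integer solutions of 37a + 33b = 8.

Step 1: Compute gcd(37, 33) = 1.
Since 1 divides 8, solutions exist.

Step 2: Find a particular solution using extended Euclidean algorithm.
We get a₀ = -64, b₀ = 72.
Check: 37*-64 + 33*72 = 8 = 8 ✓

Step 3: Write the general solution.
a = -64 + (33/1)t = -64 + 33t
b = 72 - (37/1)t = 72 - 37t
for any integer t.

a = -64 + 33t, b = 72 - 37t for integer t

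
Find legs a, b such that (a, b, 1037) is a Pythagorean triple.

We need a² + b² = 1037² = 1075369.
Trying: 645² + 812² = 416025 + 659344 = 1075369 ✓

(645, 812, 1037)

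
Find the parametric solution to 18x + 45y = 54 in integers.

Step 1: Compute gcd(18, 45) = 9.
Since 9 divides 54, solutions exist.

Step 2: Find a particular solution using extended Euclidean algorithm.
We get x₀ = -12, y₀ = 6.
Check: 18*-12 + 45*6 = 54 = 54 ✓

Step 3: Write the general solution.
x = -12 + (45/9)t = -12 + 5t
y = 6 - (18/9)t = 6 - 2t
for any integer t.

x = -12 + 5t, y = 6 - 2t for integer t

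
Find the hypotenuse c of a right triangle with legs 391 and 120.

c² = a² + b² = 391² + 120² = 152881 + 14400 = 167281
c = 409

409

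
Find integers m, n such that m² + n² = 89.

We need to find integers m, n > 0 such that m² + n² = 89.
Trying m = 5: n² = 89 - 5² = 89 - 25 = 64
n = 8
Check: 5² + 8² = 25 + 64 = 89 ✓

89 = 5² + 8²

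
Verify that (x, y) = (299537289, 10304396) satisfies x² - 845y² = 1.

Compute x² = 299537289² = 89722587501469521
Compute 845y² = 845·10304396² = 845·106180576924816 = 89722587501469520
x² - 845y² = 89722587501469521 - 89722587501469520 = 1
Since this equals 1, (299537289, 10304396) is a solution.

Yes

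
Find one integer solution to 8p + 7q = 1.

Step 1: Check solvability.
gcd(8, 7) = 1
Since 1 divides 1, solutions exist.

Step 2: Apply extended Euclidean algorithm to find gcd.
We find integers such that 8*x0 + 7*y0 = 1

Step 3: Scale the particular solution.
Multiply by 1/1 = 1:
p = 1, q = -1

Step 4: Verify.
8*(1) + 7*(-1) = 1 = 1 ✓

p = 1, q = -1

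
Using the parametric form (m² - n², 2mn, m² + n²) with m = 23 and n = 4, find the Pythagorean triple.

a = m² - n² = 23² - 4² = 529 - 16 = 513
b = 2mn = 2·23·4 = 184
c = m² + n² = 529 + 16 = 545
Verify: 513² + 184² = 263169 + 33856 = 297025 = 545² ✓

(513, 184, 545)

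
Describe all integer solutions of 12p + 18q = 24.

Step 1: Compute gcd(12, 18) = 6.
Since 6 divides 24, solutions exist.

Step 2: Find a particular solution using extended Euclidean algorithm.
We get p₀ = -4, q₀ = 4.
Check: 12*-4 + 18*4 = 24 = 24 ✓

Step 3: Write the general solution.
p = -4 + (18/6)t = -4 + 3t
q = 4 - (12/6)t = 4 - 2t
for any integer t.

p = -4 + 3t, q = 4 - 2t for integer t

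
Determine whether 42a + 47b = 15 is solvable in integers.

Step 1: Compute gcd(42, 47).
gcd(42, 47) = 1

Step 2: Check divisibility.
Does 1 divide 15? 15 = 1 x 15, so yes.

By the theorem on linear Diophantine equations, 42a + 47b = 15 has integer solutions if and only if gcd(42, 47) divides 15. Since 1 | 15, solutions exist.

Yes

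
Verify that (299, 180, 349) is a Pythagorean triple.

Compute a² + b²:
299² + 180² = 89401 + 32400 = 121801
Compute c²:
349² = 121801
Since 121801 = 121801, it is a Pythagorean triple.

Yes, it is a Pythagorean triple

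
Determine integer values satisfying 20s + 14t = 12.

Step 1: Check solvability.
gcd(20, 14) = 2
Since 2 divides 12, solutions exist.

Step 2: Apply extended Euclidean algorithm to find gcd.
We find integers such that 20*x0 + 14*y0 = 2

Step 3: Scale the particular solution.
Multiply by 12/2 = 6:
s = -12, t = 18

Step 4: Verify.
20*(-12) + 14*(18) = 12 = 12 ✓

s = -12, t = 18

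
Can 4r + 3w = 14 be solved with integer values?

Step 1: Compute gcd(4, 3).
gcd(4, 3) = 1

Step 2: Check divisibility.
Does 1 divide 14? 14 = 1 x 14, so yes.

By the theorem on linear Diophantine equations, 4r + 3w = 14 has integer solutions if and only if gcd(4, 3) divides 14. Since 1 | 14, solutions exist.

Yes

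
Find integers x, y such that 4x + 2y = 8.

Step 1: Check solvability.
gcd(4, 2) = 2
Since 2 divides 8, solutions exist.

Step 2: Apply extended Euclidean algorithm to find gcd.
We find integers such that 4*x0 + 2*y0 = 2

Step 3: Scale the particular solution.
Multiply by 8/2 = 4:
x = 0, y = 4

Step 4: Verify.
4*(0) + 2*(4) = 8 = 8 ✓

x = 0, y = 4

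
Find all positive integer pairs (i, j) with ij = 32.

The positive divisors of 32 are: 1, 2, 4, 8, 16, 32.
Each divisor d gives the pair (d, 32/d):
(1, 32), (2, 16), (4, 8), (8, 4), (16, 2), (32, 1)

(1, 32), (2, 16), (4, 8), (8, 4), (16, 2), (32, 1)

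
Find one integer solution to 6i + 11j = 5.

Step 1: Check solvability.
gcd(6, 11) = 1
Since 1 divides 5, solutions exist.

Step 2: Apply extended Euclidean algorithm to find gcd.
We find integers such that 6*x0 + 11*y0 = 1

Step 3: Scale the particular solution.
Multiply by 5/1 = 5:
i = 10, j = -5

Step 4: Verify.
6*(10) + 11*(-5) = 5 = 5 ✓

i = 10, j = -5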